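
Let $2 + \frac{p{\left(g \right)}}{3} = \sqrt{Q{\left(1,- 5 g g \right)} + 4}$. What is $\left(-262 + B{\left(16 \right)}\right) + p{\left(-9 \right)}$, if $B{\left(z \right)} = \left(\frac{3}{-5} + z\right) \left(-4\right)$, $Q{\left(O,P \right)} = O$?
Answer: $- \frac{1648}{5} + 3 \sqrt{5} \approx -322.89$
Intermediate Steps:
$p{\left(g \right)} = -6 + 3 \sqrt{5}$ ($p{\left(g \right)} = -6 + 3 \sqrt{1 + 4} = -6 + 3 \sqrt{5}$)
$B{\left(z \right)} = \frac{12}{5} - 4 z$ ($B{\left(z \right)} = \left(3 \left(- \frac{1}{5}\right) + z\right) \left(-4\right) = \left(- \frac{3}{5} + z\right) \left(-4\right) = \frac{12}{5} - 4 z$)
$\left(-262 + B{\left(16 \right)}\right) + p{\left(-9 \right)} = \left(-262 + \left(\frac{12}{5} - 64\right)\right) - \left(6 - 3 \sqrt{5}\right) = \left(-262 - \frac{308}{5}\right) - \left(6 - 3 \sqrt{5}\right) = - \frac{1618}{5} - \left(6 - 3 \sqrt{5}\right) = - \frac{1648}{5} + 3 \sqrt{5}$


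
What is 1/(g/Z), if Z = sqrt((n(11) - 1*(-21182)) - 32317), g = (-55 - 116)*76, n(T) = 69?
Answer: -I*sqrt(11066)/12996 ≈ -0.0080944*I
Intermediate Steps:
g = -12996 (g = -171*76 = -12996)
Z = I*sqrt(11066) (Z = sqrt((69 - 1*(-21182)) - 32317) = sqrt((69 + 21182) - 32317) = sqrt(21251 - 32317) = sqrt(-11066) = I*sqrt(11066) ≈ 105.2*I)
1/(g/Z) = 1/(-12996*(-I*sqrt(11066)/11066)) = 1/(-(-6498)*I*sqrt(11066)/5533) = 1/(6498*I*sqrt(11066)/5533) = -I*sqrt(11066)/12996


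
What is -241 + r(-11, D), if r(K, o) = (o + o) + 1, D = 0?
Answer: -240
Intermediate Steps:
r(K, o) = 1 + 2*o (r(K, o) = 2*o + 1 = 1 + 2*o)
-241 + r(-11, D) = -241 + (1 + 2*0) = -241 + (1 + 0) = -241 + 1 = -240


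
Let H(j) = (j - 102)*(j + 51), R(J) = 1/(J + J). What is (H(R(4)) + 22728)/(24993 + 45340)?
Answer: 1121257/4501312 ≈ 0.24910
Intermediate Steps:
R(J) = 1/(2*J)
H(j) = (-102 + j)*(51 + j)
(H(R(4)) + 22728)/(24993 + 45340) = ((-5202 + ((½)/4)² - 51/(2*4)) + 22728)/(24993 + 45340) = ((-5202 + ((½)*(¼))² - 51/(2*4)) + 22728)/70333 = ((-5202 + (⅛)² - 51*⅛) + 22728)*(1/70333) = ((-5202 + 1/64 - 51/8) + 22728)*(1/70333) = (-333335/64 + 22728)*(1/70333) = (1121257/64)*(1/70333) = 1121257/4501312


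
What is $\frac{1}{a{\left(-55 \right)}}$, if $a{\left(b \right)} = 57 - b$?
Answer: $\frac{1}{112} \approx 0.0089286$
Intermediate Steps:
$\frac{1}{a{\left(-55 \right)}} = \frac{1}{57 - -55} = \frac{1}{57 + 55} = \frac{1}{112}$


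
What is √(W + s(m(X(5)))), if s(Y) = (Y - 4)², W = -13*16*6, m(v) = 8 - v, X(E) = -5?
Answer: I*√1167 ≈ 34.161*I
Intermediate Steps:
W = -1248 (W = -208*6 = -1248)
s(Y) = (-4 + Y)²
√(W + s(m(X(5)))) = √(-1248 + (-4 + (8 - 1*(-5)))²) = √(-1248 + (-4 + (8 + 5))²) = √(-1248 + (-4 + 13)²) = √(-1248 + 9²) = √(-1248 + 81) = √(-1167) = I*√1167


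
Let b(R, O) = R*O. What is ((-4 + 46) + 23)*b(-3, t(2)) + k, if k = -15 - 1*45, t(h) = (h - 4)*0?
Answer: -60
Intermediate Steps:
t(h) = 0 (t(h) = (-4 + h)*0 = 0)
b(R, O) = O*R
k = -60 (k = -15 - 45 = -60)
((-4 + 46) + 23)*b(-3, t(2)) + k = ((-4 + 46) + 23)*(0*(-3)) - 60 = (42 + 23)*0 - 60 = 65*0 - 60 = 0 - 60 = -60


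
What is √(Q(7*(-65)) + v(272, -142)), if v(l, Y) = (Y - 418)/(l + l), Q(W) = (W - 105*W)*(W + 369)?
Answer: I*√4704366310/34 ≈ 2017.3*I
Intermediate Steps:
Q(W) = -104*W*(369 + W) (Q(W) = (-104*W)*(369 + W) = -104*W*(369 + W))
v(l, Y) = (-418 + Y)/(2*l) (v(l, Y) = (-418 + Y)/((2*l)) = (-418 + Y)*(1/(2*l)) = (-418 + Y)/(2*l))
√(Q(7*(-65)) + v(272, -142)) = √(-104*7*(-65)*(369 + 7*(-65)) + (½)*(-418 - 142)/272) = √(-104*(-455)*(369 - 455) + (½)*(1/272)*(-560)) = √(-104*(-455)*(-86) - 35/34) = √(-4069520 - 35/34) = √(-138363715/34) = I*√4704366310/34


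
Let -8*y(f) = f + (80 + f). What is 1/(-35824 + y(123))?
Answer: -4/143459 ≈ -2.7883e-5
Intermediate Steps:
y(f) = -10 - f/4 (y(f) = -(f + (80 + f))/8 = -(80 + 2*f)/8 = -10 - f/4)
1/(-35824 + y(123)) = 1/(-35824 + (-10 - 1/4*123)) = 1/(-35824 + (-10 - 123/4)) = 1/(-35824 - 163/4) = 1/(-143459/4) = -4/143459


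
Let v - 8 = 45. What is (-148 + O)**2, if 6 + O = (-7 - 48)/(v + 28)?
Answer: 156975841/6561 ≈ 23926.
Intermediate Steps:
v = 53 (v = 8 + 45 = 53)
O = -541/81 (O = -6 + (-7 - 48)/(53 + 28) = -6 - 55/81 = -541/81 ≈ -6.6790)
(-148 + O)**2 = (-148 - 541/81)**2 = (-12529/81)**2 = 156975841/6561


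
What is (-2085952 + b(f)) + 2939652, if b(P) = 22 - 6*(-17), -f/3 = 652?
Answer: 853824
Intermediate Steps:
f = -1956 (f = -3*652 = -1956)
b(P) = 124 (b(P) = 22 + 102 = 124)
(-2085952 + b(f)) + 2939652 = (-2085952 + 124) + 2939652 = -2085828 + 2939652 = 853824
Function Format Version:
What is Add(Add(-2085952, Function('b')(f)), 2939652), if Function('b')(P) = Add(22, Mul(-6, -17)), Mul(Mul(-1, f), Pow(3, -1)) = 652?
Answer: 853824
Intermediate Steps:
f = -1956 (f = Mul(-3, 652) = -1956)
Function('b')(P) = 124 (Function('b')(P) = Add(22, 102) = 124)
Add(Add(-2085952, Function('b')(f)), 2939652) = Add(Add(-2085952, 124), 2939652) = Add(-2085828, 2939652) = 853824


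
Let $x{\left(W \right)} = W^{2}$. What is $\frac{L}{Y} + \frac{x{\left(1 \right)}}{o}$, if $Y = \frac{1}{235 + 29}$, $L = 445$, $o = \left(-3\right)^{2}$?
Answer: $\frac{1057321}{9} \approx 1.1748 \cdot 10^{5}$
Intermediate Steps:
$o = 9$
$Y = \frac{1}{264} \approx 0.0037879$
$\frac{L}{Y} + \frac{x{\left(1 \right)}}{o} = 445 \frac{1}{\frac{1}{264}} + \frac{1^{2}}{9} = 445 \cdot 264 + 1 \cdot \frac{1}{9} = 117480 + \frac{1}{9} = \frac{1057321}{9}$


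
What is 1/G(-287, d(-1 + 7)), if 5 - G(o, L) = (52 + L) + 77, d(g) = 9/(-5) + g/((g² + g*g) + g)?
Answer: -65/7948 ≈ -0.0081782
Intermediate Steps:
d(g) = -9/5 + g/(g + 2*g²) (d(g) = 9*(-⅕) + g/((g² + g²) + g) = -9/5 + g/(2*g² + g) = -9/5 + g/(g + 2*g²))
G(o, L) = -124 - L (G(o, L) = 5 - ((52 + L) + 77) = 5 - (129 + L) = 5 + (-129 - L) = -124 - L)
1/G(-287, d(-1 + 7)) = 1/(-124 - 2*(-2 - 9*(-1 + 7))/(5*(1 + 2*(-1 + 7)))) = 1/(-124 - 2*(-2 - 9*6)/(5*(1 + 2*6))) = 1/(-124 - 2*(-2 - 54)/(5*(1 + 12))) = 1/(-124 - 2*(-56)/(5*13)) = 1/(-124 - 1*(-112/65)) = 1/(-124 + 112/65) = 1/(-7948/65) = -65/7948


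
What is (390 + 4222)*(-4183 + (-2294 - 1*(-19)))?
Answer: -29784296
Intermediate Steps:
(390 + 4222)*(-4183 + (-2294 - 1*(-19))) = 4612*(-4183 + (-2294 + 19)) = 4612*(-4183 - 2275) = 4612*(-6458) = -29784296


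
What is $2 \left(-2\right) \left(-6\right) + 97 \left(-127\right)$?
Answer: $-12295$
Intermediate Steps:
$2 \left(-2\right) \left(-6\right) + 97 \left(-127\right) = \left(-4\right) \left(-6\right) - 12319 = 24 - 12319 = -12295$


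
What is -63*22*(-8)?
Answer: 11088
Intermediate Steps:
-63*22*(-8) = -1386*(-8) = 11088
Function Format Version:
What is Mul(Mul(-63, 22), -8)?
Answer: 11088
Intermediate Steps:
Mul(Mul(-63, 22), -8) = Mul(-1386, -8) = 11088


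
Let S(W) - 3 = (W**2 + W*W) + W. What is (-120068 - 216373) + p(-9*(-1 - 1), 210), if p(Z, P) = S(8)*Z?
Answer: -333939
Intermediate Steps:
S(W) = 3 + W + 2*W**2 (S(W) = 3 + ((W**2 + W*W) + W) = 3 + ((W**2 + W**2) + W) = 3 + (2*W**2 + W) = 3 + (W + 2*W**2) = 3 + W + 2*W**2)
p(Z, P) = 139*Z (p(Z, P) = (3 + 8 + 2*8**2)*Z = (3 + 8 + 2*64)*Z = (3 + 8 + 128)*Z = 139*Z)
(-120068 - 216373) + p(-9*(-1 - 1), 210) = (-120068 - 216373) + 139*(-9*(-1 - 1)) = -336441 + 139*(-9*(-2)) = -336441 + 139*18 = -336441 + 2502 = -333939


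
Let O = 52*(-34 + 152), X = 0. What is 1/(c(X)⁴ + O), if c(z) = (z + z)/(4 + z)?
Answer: 1/6136 ≈ 0.00016297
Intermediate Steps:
c(z) = 2*z/(4 + z) (c(z) = (2*z)/(4 + z) = 2*z/(4 + z))
O = 6136 (O = 52*118 = 6136)
1/(c(X)⁴ + O) = 1/((2*0/(4 + 0))⁴ + 6136) = 1/((2*0/4)⁴ + 6136) = 1/((2*0*(¼))⁴ + 6136) = 1/(0⁴ + 6136) = 1/(0 + 6136) = 1/6136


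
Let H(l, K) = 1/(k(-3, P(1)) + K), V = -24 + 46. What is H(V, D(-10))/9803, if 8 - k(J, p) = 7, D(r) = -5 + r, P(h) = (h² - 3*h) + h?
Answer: -1/137242 ≈ -7.2864e-6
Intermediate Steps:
P(h) = h² - 2*h
k(J, p) = 1 (k(J, p) = 8 - 1*7 = 8 - 7 = 1)
V = 22
H(l, K) = 1/(1 + K)
H(V, D(-10))/9803 = 1/((1 + (-5 - 10))*9803) = (1/9803)/(1 - 15) = (1/9803)/(-14) = -1/14*1/9803 = -1/137242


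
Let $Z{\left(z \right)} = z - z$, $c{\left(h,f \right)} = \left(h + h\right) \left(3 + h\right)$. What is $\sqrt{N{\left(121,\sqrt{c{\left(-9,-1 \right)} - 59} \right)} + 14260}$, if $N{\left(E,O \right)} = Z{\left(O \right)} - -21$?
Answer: $\sqrt{14281} \approx 119.5$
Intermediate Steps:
$c{\left(h,f \right)} = 2 h \left(3 + h\right)$
$Z{\left(z \right)} = 0$
$N{\left(E,O \right)} = 21$ ($N{\left(E,O \right)} = 0 - -21 = 0 + 21 = 21$)
$\sqrt{N{\left(121,\sqrt{c{\left(-9,-1 \right)} - 59} \right)} + 14260} = \sqrt{21 + 14260} = \sqrt{14281}$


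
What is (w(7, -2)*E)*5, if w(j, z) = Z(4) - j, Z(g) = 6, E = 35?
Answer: -175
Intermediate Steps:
w(j, z) = 6 - j
(w(7, -2)*E)*5 = ((6 - 1*7)*35)*5 = ((6 - 7)*35)*5 = -1*35*5 = -35*5 = -175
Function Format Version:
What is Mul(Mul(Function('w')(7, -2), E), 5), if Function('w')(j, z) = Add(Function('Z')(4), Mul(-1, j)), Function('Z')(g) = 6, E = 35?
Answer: -175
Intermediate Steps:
Function('w')(j, z) = Add(6, Mul(-1, j))
Mul(Mul(Function('w')(7, -2), E), 5) = Mul(Mul(Add(6, Mul(-1, 7)), 35), 5) = Mul(Mul(Add(6, -7), 35), 5) = Mul(Mul(-1, 35), 5) = Mul(-35, 5) = -175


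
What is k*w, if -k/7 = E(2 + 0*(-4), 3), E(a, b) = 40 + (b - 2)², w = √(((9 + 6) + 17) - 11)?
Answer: -287*√21 ≈ -1315.2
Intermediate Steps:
w = √21 (w = √((15 + 17) - 11) = √(32 - 11) = √21 ≈ 4.5826)
E(a, b) = 40 + (-2 + b)²
k = -287 (k = -7*(40 + (-2 + 3)²) = -7*(40 + 1²) = -7*(40 + 1) = -7*41 = -287)
k*w = -287*√21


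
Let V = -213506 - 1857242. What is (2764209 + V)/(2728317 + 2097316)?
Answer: 693461/4825633 ≈ 0.14370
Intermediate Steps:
V = -2070748
(2764209 + V)/(2728317 + 2097316) = (2764209 - 2070748)/(2728317 + 2097316) = 693461/4825633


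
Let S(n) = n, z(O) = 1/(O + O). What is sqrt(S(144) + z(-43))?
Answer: sqrt(1064938)/86 ≈ 12.000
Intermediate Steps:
z(O) = 1/(2*O)
sqrt(S(144) + z(-43)) = sqrt(144 + (1/2)/(-43)) = sqrt(144 + (1/2)*(-1/43)) = sqrt(144 - 1/86) = sqrt(12383/86) = sqrt(1064938)/86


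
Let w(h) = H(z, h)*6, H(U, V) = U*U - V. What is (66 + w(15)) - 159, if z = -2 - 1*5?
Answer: 111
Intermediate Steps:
z = -7 (z = -2 - 5 = -7)
H(U, V) = U**2 - V
w(h) = 294 - 6*h (w(h) = ((-7)**2 - h)*6 = (49 - h)*6 = 294 - 6*h)
(66 + w(15)) - 159 = (66 + (294 - 6*15)) - 159 = (66 + (294 - 90)) - 159 = (66 + 204) - 159 = 270 - 159 = 111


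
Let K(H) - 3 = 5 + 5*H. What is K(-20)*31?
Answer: -2852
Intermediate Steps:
K(H) = 8 + 5*H (K(H) = 3 + (5 + 5*H) = 8 + 5*H)
K(-20)*31 = (8 + 5*(-20))*31 = (8 - 100)*31 = -92*31 = -2852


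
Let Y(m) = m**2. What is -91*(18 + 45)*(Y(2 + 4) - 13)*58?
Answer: -7647822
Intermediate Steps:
-91*(18 + 45)*(Y(2 + 4) - 13)*58 = -91*(18 + 45)*((2 + 4)**2 - 13)*58 = -5733*(6**2 - 13)*58 = -5733*(36 - 13)*58 = -5733*23*58 = -91*1449*58 = -131859*58 = -7647822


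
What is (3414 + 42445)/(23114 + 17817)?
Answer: 4169/3721 ≈ 1.1204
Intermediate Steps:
(3414 + 42445)/(23114 + 17817) = 45859/40931 = 45859*(1/40931) = 4169/3721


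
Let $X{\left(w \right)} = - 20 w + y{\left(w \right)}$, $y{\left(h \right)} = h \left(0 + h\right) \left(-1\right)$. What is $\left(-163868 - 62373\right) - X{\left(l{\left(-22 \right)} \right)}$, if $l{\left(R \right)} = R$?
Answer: $-226197$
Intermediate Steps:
$y{\left(h \right)} = - h^{2}$ ($y{\left(h \right)} = h h \left(-1\right) = h^{2} \left(-1\right) = - h^{2}$)
$X{\left(w \right)} = - w^{2} - 20 w$ ($X{\left(w \right)} = - 20 w - w^{2} = - w^{2} - 20 w$)
$\left(-163868 - 62373\right) - X{\left(l{\left(-22 \right)} \right)} = \left(-163868 - 62373\right) - - 22 \left(-20 - -22\right) = -226241 - - 22 \left(-20 + 22\right) = -226241 - \left(-22\right) 2 = -226241 - -44 = -226241 + 44 = -226197$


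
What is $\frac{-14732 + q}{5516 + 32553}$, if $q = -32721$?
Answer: $- \frac{47453}{38069} \approx -1.2465$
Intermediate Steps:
$\frac{-14732 + q}{5516 + 32553} = \frac{-14732 - 32721}{5516 + 32553} = - \frac{47453}{38069}$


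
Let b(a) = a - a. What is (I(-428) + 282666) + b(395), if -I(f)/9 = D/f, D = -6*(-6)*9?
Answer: 30245991/107 ≈ 2.8267e+5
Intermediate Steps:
b(a) = 0
D = 324 (D = 36*9 = 324)
I(f) = -2916/f
(I(-428) + 282666) + b(395) = (-2916/(-428) + 282666) + 0 = (-2916*(-1/428) + 282666) + 0 = (729/107 + 282666) + 0 = 30245991/107 + 0 = 30245991/107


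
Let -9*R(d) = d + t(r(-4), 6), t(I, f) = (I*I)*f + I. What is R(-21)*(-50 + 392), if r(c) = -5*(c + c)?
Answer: -365522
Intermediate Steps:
r(c) = -10*c
t(I, f) = I + f*I² (t(I, f) = I²*f + I = f*I² + I = I + f*I²)
R(d) = -9640/9 - d/9 (R(d) = -(d + (-10*(-4))*(1 - 10*(-4)*6))/9 = -(d + 40*(1 + 40*6))/9 = -(d + 40*(1 + 240))/9 = -(d + 40*241)/9 = -(d + 9640)/9 = -(9640 + d)/9 = -9640/9 - d/9)
R(-21)*(-50 + 392) = (-9640/9 - ⅑*(-21))*(-50 + 392) = (-9640/9 + 7/3)*342 = -9619/9*342 = -365522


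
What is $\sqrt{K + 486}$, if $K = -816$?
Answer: $i \sqrt{330} \approx 18.166 i$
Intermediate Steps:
$\sqrt{K + 486} = \sqrt{-816 + 486} = \sqrt{-330} = i \sqrt{330}$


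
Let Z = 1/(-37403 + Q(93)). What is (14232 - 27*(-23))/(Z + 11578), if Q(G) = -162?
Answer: 557952945/434927569 ≈ 1.2829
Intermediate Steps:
Z = -1/37565 (Z = 1/(-37403 - 162) = 1/(-37565) = -1/37565 ≈ -2.6621e-5)
(14232 - 27*(-23))/(Z + 11578) = (14232 - 27*(-23))/(-1/37565 + 11578) = (14232 + 621)/(434927569/37565) = 14853*(37565/434927569) = 557952945/434927569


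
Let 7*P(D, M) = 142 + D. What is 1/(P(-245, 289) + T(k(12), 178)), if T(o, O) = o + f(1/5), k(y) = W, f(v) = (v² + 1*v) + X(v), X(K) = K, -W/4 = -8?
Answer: 175/3102 ≈ 0.056415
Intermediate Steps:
W = 32 (W = -4*(-8) = 32)
P(D, M) = 142/7 + D/7 (P(D, M) = (142 + D)/7 = 142/7 + D/7)
f(v) = v² + 2*v (f(v) = (v² + 1*v) + v = (v² + v) + v = (v + v²) + v = v² + 2*v)
k(y) = 32
T(o, O) = 11/25 + o (T(o, O) = o + (2 + 1/5)/5 = o + (2 + ⅕)/5 = o + (⅕)*(11/5) = o + 11/25 = 11/25 + o)
1/(P(-245, 289) + T(k(12), 178)) = 1/((142/7 + (⅐)*(-245)) + (11/25 + 32)) = 1/((142/7 - 35) + 811/25) = 1/(-103/7 + 811/25) = 1/(3102/175) = 175/3102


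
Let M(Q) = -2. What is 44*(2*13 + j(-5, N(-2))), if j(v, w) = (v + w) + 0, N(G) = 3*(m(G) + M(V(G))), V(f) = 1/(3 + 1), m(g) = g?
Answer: 396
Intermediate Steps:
V(f) = ¼ (V(f) = 1/4 = ¼)
N(G) = -6 + 3*G (N(G) = 3*(G - 2) = 3*(-2 + G) = -6 + 3*G)
j(v, w) = v + w
44*(2*13 + j(-5, N(-2))) = 44*(2*13 + (-5 + (-6 + 3*(-2)))) = 44*(26 + (-5 + (-6 - 6))) = 44*(26 + (-5 - 12)) = 44*(26 - 17) = 44*9 = 396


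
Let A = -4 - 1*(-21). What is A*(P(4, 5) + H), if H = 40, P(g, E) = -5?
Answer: 595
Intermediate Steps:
A = 17 (A = -4 + 21 = 17)
A*(P(4, 5) + H) = 17*(-5 + 40) = 17*35 = 595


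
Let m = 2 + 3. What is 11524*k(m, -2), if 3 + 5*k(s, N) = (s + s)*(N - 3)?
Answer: -610772/5 ≈ -1.2215e+5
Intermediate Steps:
m = 5
k(s, N) = -3/5 + 2*s*(-3 + N)/5 (k(s, N) = -3/5 + ((s + s)*(N - 3))/5 = -3/5 + ((2*s)*(-3 + N))/5 = -3/5 + (2*s*(-3 + N))/5 = -3/5 + 2*s*(-3 + N)/5)
11524*k(m, -2) = 11524*(-3/5 - 6/5*5 + (2/5)*(-2)*5) = 11524*(-3/5 - 6 - 4) = 11524*(-53/5) = -610772/5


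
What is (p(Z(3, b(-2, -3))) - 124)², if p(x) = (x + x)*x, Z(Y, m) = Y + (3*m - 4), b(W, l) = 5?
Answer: 71824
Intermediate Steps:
Z(Y, m) = -4 + Y + 3*m (Z(Y, m) = Y + (-4 + 3*m) = -4 + Y + 3*m)
p(x) = 2*x² (p(x) = (2*x)*x = 2*x²)
(p(Z(3, b(-2, -3))) - 124)² = (2*(-4 + 3 + 3*5)² - 124)² = (2*(-4 + 3 + 15)² - 124)² = (2*14² - 124)² = (2*196 - 124)² = (392 - 124)² = 268² = 71824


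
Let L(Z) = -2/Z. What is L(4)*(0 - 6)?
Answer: 3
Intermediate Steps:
L(4)*(0 - 6) = (-2/4)*(0 - 6) = -2*¼*(-6) = -½*(-6) = 3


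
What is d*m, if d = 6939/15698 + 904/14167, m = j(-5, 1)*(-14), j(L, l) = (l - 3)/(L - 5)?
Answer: -157494127/111196783 ≈ -1.4164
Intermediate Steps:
j(L, l) = (-3 + l)/(-5 + L)
m = -14/5 (m = ((-3 + 1)/(-5 - 5))*(-14) = (-2/(-10))*(-14) = -⅒*(-2)*(-14) = (⅕)*(-14) = -14/5 ≈ -2.8000)
d = 112495805/222393566 (d = 6939*(1/15698) + 904*(1/14167) = 6939/15698 + 904/14167 = 112495805/222393566 ≈ 0.50584)
d*m = (112495805/222393566)*(-14/5) = -157494127/111196783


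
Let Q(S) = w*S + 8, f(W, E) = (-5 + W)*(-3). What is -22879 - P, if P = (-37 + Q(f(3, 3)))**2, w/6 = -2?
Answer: -33080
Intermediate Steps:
w = -12 (w = 6*(-2) = -12)
f(W, E) = 15 - 3*W
Q(S) = 8 - 12*S (Q(S) = -12*S + 8 = 8 - 12*S)
P = 10201 (P = (-37 + (8 - 12*(15 - 3*3)))**2 = (-37 + (8 - 12*(15 - 9)))**2 = (-37 + (8 - 12*6))**2 = (-37 + (8 - 72))**2 = (-37 - 64)**2 = (-101)**2 = 10201)
-22879 - P = -22879 - 1*10201 = -22879 - 10201 = -33080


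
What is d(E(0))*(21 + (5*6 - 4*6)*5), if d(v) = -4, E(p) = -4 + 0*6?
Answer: -204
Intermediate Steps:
E(p) = -4 (E(p) = -4 + 0 = -4)
d(E(0))*(21 + (5*6 - 4*6)*5) = -4*(21 + (5*6 - 4*6)*5) = -4*(21 + (30 - 24)*5) = -4*(21 + 6*5) = -4*(21 + 30) = -4*51 = -204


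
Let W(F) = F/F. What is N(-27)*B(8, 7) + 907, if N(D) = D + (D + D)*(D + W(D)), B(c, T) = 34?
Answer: 47725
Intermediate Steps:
W(F) = 1
N(D) = D + 2*D*(1 + D) (N(D) = D + (D + D)*(D + 1) = D + (2*D)*(1 + D) = D + 2*D*(1 + D))
N(-27)*B(8, 7) + 907 = -27*(3 + 2*(-27))*34 + 907 = -27*(3 - 54)*34 + 907 = -27*(-51)*34 + 907 = 1377*34 + 907 = 46818 + 907 = 47725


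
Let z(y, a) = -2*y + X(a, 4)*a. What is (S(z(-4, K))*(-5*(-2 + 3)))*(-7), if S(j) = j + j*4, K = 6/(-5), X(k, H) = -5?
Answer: 2450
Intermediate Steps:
K = -6/5 (K = 6*(-⅕) = -6/5 ≈ -1.2000)
z(y, a) = -5*a - 2*y (z(y, a) = -2*y - 5*a = -5*a - 2*y)
S(j) = 5*j (S(j) = j + 4*j = 5*j)
(S(z(-4, K))*(-5*(-2 + 3)))*(-7) = ((5*(-5*(-6/5) - 2*(-4)))*(-5*(-2 + 3)))*(-7) = ((5*(6 + 8))*(-5*1))*(-7) = ((5*14)*(-5))*(-7) = (70*(-5))*(-7) = -350*(-7) = 2450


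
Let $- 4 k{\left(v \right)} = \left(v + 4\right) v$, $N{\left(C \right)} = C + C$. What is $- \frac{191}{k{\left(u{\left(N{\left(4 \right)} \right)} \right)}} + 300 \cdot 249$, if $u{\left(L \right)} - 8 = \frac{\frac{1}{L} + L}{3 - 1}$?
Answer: $\frac{3705390284}{49601} \approx 74704.0$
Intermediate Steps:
$N{\left(C \right)} = 2 C$
$u{\left(L \right)} = 8 + \frac{L}{2} + \frac{1}{2 L}$ ($u{\left(L \right)} = 8 + \frac{\frac{1}{L} + L}{3 - 1} = 8 + \frac{L + \frac{1}{L}}{2} = 8 + \left(L + \frac{1}{L}\right) \frac{1}{2} = 8 + \left(\frac{L}{2} + \frac{1}{2 L}\right) = 8 + \frac{L}{2} + \frac{1}{2 L}$)
$k{\left(v \right)} = - \frac{v \left(4 + v\right)}{4}$ ($k{\left(v \right)} = - \frac{\left(v + 4\right) v}{4} = - \frac{\left(4 + v\right) v}{4} = - \frac{v \left(4 + v\right)}{4}$)
$- \frac{191}{k{\left(u{\left(N{\left(4 \right)} \right)} \right)}} + 300 \cdot 249 = - \frac{191}{\left(- \frac{1}{4}\right) \frac{1 + 2 \cdot 4 \left(16 + 2 \cdot 4\right)}{2 \cdot 2 \cdot 4} \left(4 + \frac{1 + 2 \cdot 4 \left(16 + 2 \cdot 4\right)}{2 \cdot 2 \cdot 4}\right)} + 300 \cdot 249 = - \frac{191}{\left(- \frac{1}{4}\right) \frac{1 + 8 \left(16 + 8\right)}{2 \cdot 8} \left(4 + \frac{1 + 8 \left(16 + 8\right)}{2 \cdot 8}\right)} + 74700 = - \frac{191}{\left(- \frac{1}{4}\right) \frac{1}{2} \cdot \frac{1}{8} \left(1 + 8 \cdot 24\right) \left(4 + \frac{1}{2} \cdot \frac{1}{8} \left(1 + 8 \cdot 24\right)\right)} + 74700 = - \frac{191}{\left(- \frac{1}{4}\right) \frac{1}{2} \cdot \frac{1}{8} \left(1 + 192\right) \left(4 + \frac{1}{2} \cdot \frac{1}{8} \left(1 + 192\right)\right)} + 74700 = - \frac{191}{\left(- \frac{1}{4}\right) \frac{1}{2} \cdot \frac{1}{8} \cdot 193 \left(4 + \frac{1}{2} \cdot \frac{1}{8} \cdot 193\right)} + 74700 = - \frac{191}{\left(- \frac{1}{4}\right) \frac{193}{16} \left(4 + \frac{193}{16}\right)} + 74700 = - \frac{191}{\left(- \frac{1}{4}\right) \frac{193}{16} \cdot \frac{257}{16}} + 74700 = - \frac{191}{- \frac{49601}{1024}} + 74700 = \left(-191\right) \left(- \frac{1024}{49601}\right) + 74700 = \frac{195584}{49601} + 74700 = \frac{3705390284}{49601}$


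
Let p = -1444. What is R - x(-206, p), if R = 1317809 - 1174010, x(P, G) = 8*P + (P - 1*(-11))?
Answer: 145642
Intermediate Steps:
x(P, G) = 11 + 9*P (x(P, G) = 8*P + (P + 11) = 8*P + (11 + P) = 11 + 9*P)
R = 143799
R - x(-206, p) = 143799 - (11 + 9*(-206)) = 143799 - (11 - 1854) = 143799 - 1*(-1843) = 143799 + 1843 = 145642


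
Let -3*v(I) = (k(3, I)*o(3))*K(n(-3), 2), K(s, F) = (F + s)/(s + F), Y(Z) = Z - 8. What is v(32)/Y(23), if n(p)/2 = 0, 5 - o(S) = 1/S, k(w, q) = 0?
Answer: 0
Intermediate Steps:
o(S) = 5 - 1/S
Y(Z) = -8 + Z
n(p) = 0 (n(p) = 2*0 = 0)
K(s, F) = 1 (K(s, F) = (F + s)/(F + s) = 1)
v(I) = 0 (v(I) = -0*(5 - 1/3)/3 = -0*(5 - 1*⅓)/3 = -0*(5 - ⅓)/3 = -0*(14/3)/3 = -0 = -⅓*0 = 0)
v(32)/Y(23) = 0/(-8 + 23) = 0/15 = 0*(1/15) = 0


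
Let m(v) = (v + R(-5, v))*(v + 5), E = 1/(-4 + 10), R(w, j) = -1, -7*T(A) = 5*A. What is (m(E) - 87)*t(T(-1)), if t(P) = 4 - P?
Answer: -75601/252 ≈ -300.00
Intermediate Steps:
T(A) = -5*A/7
E = 1/6 ≈ 0.16667
m(v) = (-1 + v)*(5 + v) (m(v) = (v - 1)*(v + 5) = (-1 + v)*(5 + v))
(m(E) - 87)*t(T(-1)) = ((-5 + (1/6)**2 + 4*(1/6)) - 87)*(4 - (-5)*(-1)/7) = ((-5 + 1/36 + 2/3) - 87)*(4 - 1*5/7) = (-155/36 - 87)*(4 - 5/7) = -3287/36*23/7 = -75601/252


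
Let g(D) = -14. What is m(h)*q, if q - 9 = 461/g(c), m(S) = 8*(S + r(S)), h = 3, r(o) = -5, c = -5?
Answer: 2680/7 ≈ 382.86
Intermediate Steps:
m(S) = -40 + 8*S (m(S) = 8*(S - 5) = 8*(-5 + S) = -40 + 8*S)
q = -335/14 (q = 9 + 461/(-14) = 9 + 461*(-1/14) = 9 - 461/14 = -335/14 ≈ -23.929)
m(h)*q = (-40 + 8*3)*(-335/14) = (-40 + 24)*(-335/14) = -16*(-335/14) = 2680/7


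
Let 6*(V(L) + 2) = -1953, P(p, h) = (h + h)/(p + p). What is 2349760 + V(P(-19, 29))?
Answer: 4698865/2 ≈ 2.3494e+6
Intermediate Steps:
P(p, h) = h/p (P(p, h) = (2*h)/((2*p)) = (2*h)*(1/(2*p)) = h/p)
V(L) = -655/2 (V(L) = -2 + (⅙)*(-1953) = -2 - 651/2 = -655/2)
2349760 + V(P(-19, 29)) = 2349760 - 655/2 = 4698865/2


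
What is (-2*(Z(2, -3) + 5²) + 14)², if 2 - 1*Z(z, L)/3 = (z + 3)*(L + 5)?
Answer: 144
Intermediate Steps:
Z(z, L) = 6 - 3*(3 + z)*(5 + L) (Z(z, L) = 6 - 3*(z + 3)*(L + 5) = 6 - 3*(3 + z)*(5 + L))
(-2*(Z(2, -3) + 5²) + 14)² = (-2*((-39 - 15*2 - 9*(-3) - 3*(-3)*2) + 5²) + 14)² = (-2*((-39 - 30 + 27 + 18) + 25) + 14)² = (-2*(-24 + 25) + 14)² = (-2*1 + 14)² = (-2 + 14)² = 12² = 144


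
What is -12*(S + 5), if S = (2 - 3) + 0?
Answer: -48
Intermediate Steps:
S = -1 (S = -1 + 0 = -1)
-12*(S + 5) = -12*(-1 + 5) = -12*4 = -48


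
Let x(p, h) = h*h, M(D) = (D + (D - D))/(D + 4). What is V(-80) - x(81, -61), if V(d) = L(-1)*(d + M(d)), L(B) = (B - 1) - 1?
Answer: -66199/19 ≈ -3484.2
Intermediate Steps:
M(D) = D/(4 + D) (M(D) = (D + 0)/(4 + D) = D/(4 + D))
L(B) = -2 + B (L(B) = (-1 + B) - 1 = -2 + B)
V(d) = -3*d - 3*d/(4 + d) (V(d) = (-2 - 1)*(d + d/(4 + d)) = -3*(d + d/(4 + d)) = -3*d - 3*d/(4 + d))
x(p, h) = h**2
V(-80) - x(81, -61) = 3*(-80)*(-5 - 1*(-80))/(4 - 80) - 1*(-61)**2 = 3*(-80)*(-5 + 80)/(-76) - 1*3721 = 3*(-80)*(-1/76)*75 - 3721 = 4500/19 - 3721 = -66199/19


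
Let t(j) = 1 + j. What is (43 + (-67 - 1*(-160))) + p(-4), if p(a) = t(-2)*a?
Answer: 140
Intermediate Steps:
p(a) = -a (p(a) = (1 - 2)*a = -a)
(43 + (-67 - 1*(-160))) + p(-4) = (43 + (-67 - 1*(-160))) - 1*(-4) = (43 + (-67 + 160)) + 4 = (43 + 93) + 4 = 136 + 4 = 140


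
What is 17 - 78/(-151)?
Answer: 2645/151 ≈ 17.517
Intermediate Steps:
17 - 78/(-151) = 17 - 1/151*(-78) = 17 + 78/151 = 2645/151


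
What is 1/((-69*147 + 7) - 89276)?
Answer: -1/99412 ≈ -1.0059e-5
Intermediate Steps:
1/((-69*147 + 7) - 89276) = 1/((-10143 + 7) - 89276) = 1/(-10136 - 89276) = 1/(-99412) = -1/99412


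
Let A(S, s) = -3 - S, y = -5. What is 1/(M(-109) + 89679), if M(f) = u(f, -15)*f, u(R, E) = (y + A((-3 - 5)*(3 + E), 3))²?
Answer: -1/1089265 ≈ -9.1805e-7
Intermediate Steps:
u(R, E) = (16 + 8*E)² (u(R, E) = (-5 + (-3 - (-3 - 5)*(3 + E)))² = (-5 + (-3 - (-8)*(3 + E)))² = (-5 + (-3 - (-24 - 8*E)))² = (-5 + (-3 + (24 + 8*E)))² = (-5 + (21 + 8*E))² = (16 + 8*E)²)
M(f) = 10816*f (M(f) = (64*(2 - 15)²)*f = (64*(-13)²)*f = (64*169)*f = 10816*f)
1/(M(-109) + 89679) = 1/(10816*(-109) + 89679) = 1/(-1178944 + 89679) = 1/(-1089265) = -1/1089265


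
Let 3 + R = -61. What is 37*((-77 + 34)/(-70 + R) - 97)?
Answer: -479335/134 ≈ -3577.1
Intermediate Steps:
R = -64 (R = -3 - 61 = -64)
37*((-77 + 34)/(-70 + R) - 97) = 37*((-77 + 34)/(-70 - 64) - 97) = 37*(-43/(-134) - 97) = 37*(-43*(-1/134) - 97) = 37*(43/134 - 97) = 37*(-12955/134) = -479335/134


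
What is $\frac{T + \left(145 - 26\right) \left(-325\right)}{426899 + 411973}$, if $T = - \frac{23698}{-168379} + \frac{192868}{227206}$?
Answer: $- \frac{82196708385455}{1782916135724696} \approx -0.046102$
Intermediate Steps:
$T = \frac{18929624380}{19128359537}$ ($T = \left(-23698\right) \left(- \frac{1}{168379}\right) + 192868 \cdot \frac{1}{227206} = \frac{23698}{168379} + \frac{96434}{113603} = \frac{18929624380}{19128359537} \approx 0.98961$)
$\frac{T + \left(145 - 26\right) \left(-325\right)}{426899 + 411973} = \frac{\frac{18929624380}{19128359537} + \left(145 - 26\right) \left(-325\right)}{426899 + 411973} = \frac{\frac{18929624380}{19128359537} + 119 \left(-325\right)}{838872} = \left(\frac{18929624380}{19128359537} - 38675\right) \frac{1}{838872} = \left(- \frac{739770375469095}{19128359537}\right) \frac{1}{838872} = - \frac{82196708385455}{1782916135724696}$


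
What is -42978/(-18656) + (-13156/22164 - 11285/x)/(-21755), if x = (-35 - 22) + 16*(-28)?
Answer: 261514801488851/113568306300240 ≈ 2.3027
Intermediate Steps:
x = -505 (x = -57 - 448 = -505)
-42978/(-18656) + (-13156/22164 - 11285/x)/(-21755) = -42978/(-18656) + (-13156/22164 - 11285/(-505))/(-21755) = -42978*(-1/18656) + (-13156*1/22164 - 11285*(-1/505))*(-1/21755) = 21489/9328 + (-3289/5541 + 2257/101)*(-1/21755) = 21489/9328 + (12173848/559641)*(-1/21755) = 21489/9328 - 12173848/12174989955 = 261514801488851/113568306300240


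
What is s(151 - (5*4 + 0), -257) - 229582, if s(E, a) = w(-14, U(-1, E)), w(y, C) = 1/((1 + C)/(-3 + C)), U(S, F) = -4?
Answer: -688739/3 ≈ -2.2958e+5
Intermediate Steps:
w(y, C) = (-3 + C)/(1 + C) (w(y, C) = 1/((1 + C)/(-3 + C)) = (-3 + C)/(1 + C))
s(E, a) = 7/3 (s(E, a) = (-3 - 4)/(1 - 4) = -7/(-3) = -1/3*(-7) = 7/3)
s(151 - (5*4 + 0), -257) - 229582 = 7/3 - 229582 = -688739/3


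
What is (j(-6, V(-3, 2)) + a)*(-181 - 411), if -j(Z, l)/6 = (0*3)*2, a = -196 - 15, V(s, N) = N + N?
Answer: 124912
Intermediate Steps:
V(s, N) = 2*N
a = -211
j(Z, l) = 0 (j(Z, l) = -6*0*3*2 = -0*2 = -6*0 = 0)
(j(-6, V(-3, 2)) + a)*(-181 - 411) = (0 - 211)*(-181 - 411) = -211*(-592) = 124912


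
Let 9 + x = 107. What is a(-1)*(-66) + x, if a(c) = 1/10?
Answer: 457/5 ≈ 91.400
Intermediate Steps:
a(c) = ⅒
x = 98 (x = -9 + 107 = 98)
a(-1)*(-66) + x = (⅒)*(-66) + 98 = -33/5 + 98 = 457/5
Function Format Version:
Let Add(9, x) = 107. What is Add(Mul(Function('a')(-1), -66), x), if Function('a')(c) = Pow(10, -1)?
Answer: Rational(457, 5) ≈ 91.400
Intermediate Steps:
Function('a')(c) = Rational(1, 10)
x = 98 (x = Add(-9, 107) = 98)
Add(Mul(Function('a')(-1), -66), x) = Add(Mul(Rational(1, 10), -66), 98) = Add(Rational(-33, 5), 98) = Rational(457, 5)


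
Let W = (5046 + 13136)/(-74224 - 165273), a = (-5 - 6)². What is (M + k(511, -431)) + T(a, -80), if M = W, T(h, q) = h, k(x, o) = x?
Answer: 151343922/239497 ≈ 631.92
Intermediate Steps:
a = 121 (a = (-11)² = 121)
W = -18182/239497 (W = 18182/(-239497) = 18182*(-1/239497) = -18182/239497 ≈ -0.075917)
M = -18182/239497 ≈ -0.075917
(M + k(511, -431)) + T(a, -80) = (-18182/239497 + 511) + 121 = 122364785/239497 + 121 = 151343922/239497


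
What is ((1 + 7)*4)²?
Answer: 1024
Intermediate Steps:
((1 + 7)*4)² = (8*4)² = 32² = 1024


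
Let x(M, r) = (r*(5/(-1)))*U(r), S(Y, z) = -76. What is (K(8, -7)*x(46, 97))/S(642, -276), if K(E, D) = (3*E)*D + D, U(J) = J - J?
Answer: 0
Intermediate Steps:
U(J) = 0
x(M, r) = 0 (x(M, r) = (r*(5/(-1)))*0 = (r*(5*(-1)))*0 = (r*(-5))*0 = -5*r*0 = 0)
K(E, D) = D + 3*D*E (K(E, D) = 3*D*E + D = D + 3*D*E)
(K(8, -7)*x(46, 97))/S(642, -276) = (-7*(1 + 3*8)*0)/(-76) = (-7*(1 + 24)*0)*(-1/76) = (-7*25*0)*(-1/76) = -175*0*(-1/76) = 0*(-1/76) = 0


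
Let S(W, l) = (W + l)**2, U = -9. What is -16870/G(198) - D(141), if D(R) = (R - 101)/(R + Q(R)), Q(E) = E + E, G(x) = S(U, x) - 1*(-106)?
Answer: -8569090/15154821 ≈ -0.56544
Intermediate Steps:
G(x) = 106 + (-9 + x)**2 (G(x) = (-9 + x)**2 - 1*(-106) = (-9 + x)**2 + 106 = 106 + (-9 + x)**2)
Q(E) = 2*E
D(R) = (-101 + R)/(3*R) (D(R) = (R - 101)/(R + 2*R) = (-101 + R)/((3*R)) = (-101 + R)*(1/(3*R)) = (-101 + R)/(3*R))
-16870/G(198) - D(141) = -16870/(106 + (-9 + 198)**2) - (-101 + 141)/(3*141) = -16870/(106 + 189**2) - 40/(3*141) = -16870/(106 + 35721) - 1*40/423 = -16870/35827 - 40/423 = -8569090/15154821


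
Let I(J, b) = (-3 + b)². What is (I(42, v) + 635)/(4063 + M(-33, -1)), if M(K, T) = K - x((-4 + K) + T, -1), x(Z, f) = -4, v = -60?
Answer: 2302/2017 ≈ 1.1413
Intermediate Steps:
M(K, T) = 4 + K (M(K, T) = K - 1*(-4) = K + 4 = 4 + K)
(I(42, v) + 635)/(4063 + M(-33, -1)) = ((-3 - 60)² + 635)/(4063 + (4 - 33)) = ((-63)² + 635)/(4063 - 29) = (3969 + 635)/4034 = 4604*(1/4034) = 2302/2017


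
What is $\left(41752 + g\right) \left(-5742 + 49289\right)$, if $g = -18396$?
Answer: $1017083732$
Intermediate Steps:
$\left(41752 + g\right) \left(-5742 + 49289\right) = \left(41752 - 18396\right) \left(-5742 + 49289\right) = 23356 \cdot 43547 = 1017083732$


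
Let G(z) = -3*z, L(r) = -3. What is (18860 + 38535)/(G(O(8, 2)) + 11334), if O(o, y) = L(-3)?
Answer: 57395/11343 ≈ 5.0600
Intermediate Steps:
O(o, y) = -3
(18860 + 38535)/(G(O(8, 2)) + 11334) = (18860 + 38535)/(-3*(-3) + 11334) = 57395/(9 + 11334) = 57395/11343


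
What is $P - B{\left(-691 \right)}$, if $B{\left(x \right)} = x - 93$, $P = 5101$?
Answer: $5885$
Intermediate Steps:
$B{\left(x \right)} = -93 + x$
$P - B{\left(-691 \right)} = 5101 - \left(-93 - 691\right) = 5101 - -784 = 5101 + 784 = 5885$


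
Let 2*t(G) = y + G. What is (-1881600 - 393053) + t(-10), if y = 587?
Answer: -4548729/2 ≈ -2.2744e+6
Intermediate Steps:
t(G) = 587/2 + G/2 (t(G) = (587 + G)/2 = 587/2 + G/2)
(-1881600 - 393053) + t(-10) = (-1881600 - 393053) + (587/2 + (½)*(-10)) = -2274653 + (587/2 - 5) = -2274653 + 577/2 = -4548729/2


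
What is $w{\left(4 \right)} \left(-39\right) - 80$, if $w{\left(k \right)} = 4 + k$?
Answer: $-392$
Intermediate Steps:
$w{\left(4 \right)} \left(-39\right) - 80 = \left(4 + 4\right) \left(-39\right) - 80 = 8 \left(-39\right) - 80 = -312 - 80 = -392$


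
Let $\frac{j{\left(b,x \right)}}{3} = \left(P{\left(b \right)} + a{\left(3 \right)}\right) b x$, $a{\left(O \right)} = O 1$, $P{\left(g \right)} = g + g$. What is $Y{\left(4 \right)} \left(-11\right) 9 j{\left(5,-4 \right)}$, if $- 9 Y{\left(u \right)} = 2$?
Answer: $-17160$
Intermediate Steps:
$P{\left(g \right)} = 2 g$
$a{\left(O \right)} = O$
$j{\left(b,x \right)} = 3 b x \left(3 + 2 b\right)$ ($j{\left(b,x \right)} = 3 \left(2 b + 3\right) b x = 3 \left(3 + 2 b\right) b x = 3 b x \left(3 + 2 b\right)$)
$Y{\left(u \right)} = - \frac{2}{9}$ ($Y{\left(u \right)} = \left(- \frac{1}{9}\right) 2 = - \frac{2}{9}$)
$Y{\left(4 \right)} \left(-11\right) 9 j{\left(5,-4 \right)} = - \frac{2 \left(-11\right) 9 \cdot 3 \cdot 5 \left(-4\right) \left(3 + 2 \cdot 5\right)}{9} = - \frac{2 \left(- 99 \cdot 3 \cdot 5 \left(-4\right) \left(3 + 10\right)\right)}{9} = - \frac{2 \left(- 99 \cdot 3 \cdot 5 \left(-4\right) 13\right)}{9} = - \frac{2 \left(\left(-99\right) \left(-780\right)\right)}{9} = \left(- \frac{2}{9}\right) 77220 = -17160$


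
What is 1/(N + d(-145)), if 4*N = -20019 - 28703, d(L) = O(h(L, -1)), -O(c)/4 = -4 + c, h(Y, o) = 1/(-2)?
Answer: -2/24325 ≈ -8.2220e-5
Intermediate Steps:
h(Y, o) = -½
O(c) = 16 - 4*c (O(c) = -4*(-4 + c) = 16 - 4*c)
d(L) = 18 (d(L) = 16 - 4*(-½) = 16 + 2 = 18)
N = -24361/2 (N = (-20019 - 28703)/4 = (¼)*(-48722) = -24361/2 ≈ -12181.)
1/(N + d(-145)) = 1/(-24361/2 + 18) = 1/(-24325/2) = -2/24325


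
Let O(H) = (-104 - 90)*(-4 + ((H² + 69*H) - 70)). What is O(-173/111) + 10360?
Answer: 555770968/12321 ≈ 45108.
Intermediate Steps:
O(H) = 14356 - 13386*H - 194*H² (O(H) = -194*(-4 + (-70 + H² + 69*H)) = -194*(-74 + H² + 69*H) = 14356 - 13386*H - 194*H²)
O(-173/111) + 10360 = (14356 - (-2315778)/111 - 194*(-173/111)²) + 10360 = (14356 - (-2315778)/111 - 194*(-173*1/111)²) + 10360 = (14356 - 13386*(-173/111) - 194*(-173/111)²) + 10360 = (14356 + 771926/37 - 194*29929/12321) + 10360 = (14356 + 771926/37 - 5806226/12321) + 10360 = 428125408/12321 + 10360 = 555770968/12321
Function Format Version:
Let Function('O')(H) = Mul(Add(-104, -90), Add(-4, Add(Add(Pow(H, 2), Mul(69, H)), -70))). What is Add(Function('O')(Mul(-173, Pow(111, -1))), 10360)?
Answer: Rational(555770968, 12321) ≈ 45108.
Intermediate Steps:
Function('O')(H) = Add(14356, Mul(-13386, H), Mul(-194, Pow(H, 2))) (Function('O')(H) = Mul(-194, Add(-4, Add(-70, Pow(H, 2), Mul(69, H)))) = Mul(-194, Add(-74, Pow(H, 2), Mul(69, H))) = Add(14356, Mul(-13386, H), Mul(-194, Pow(H, 2))))
Add(Function('O')(Mul(-173, Pow(111, -1))), 10360) = Add(Add(14356, Mul(-13386, Mul(-173, Pow(111, -1))), Mul(-194, Pow(Mul(-173, Pow(111, -1)), 2))), 10360) = Add(Add(14356, Mul(-13386, Mul(-173, Rational(1, 111))), Mul(-194, Pow(Mul(-173, Rational(1, 111)), 2))), 10360) = Add(Add(14356, Mul(-13386, Rational(-173, 111)), Mul(-194, Pow(Rational(-173, 111), 2))), 10360) = Add(Add(14356, Rational(771926, 37), Mul(-194, Rational(29929, 12321))), 10360) = Add(Add(14356, Rational(771926, 37), Rational(-5806226, 12321)), 10360) = Add(Rational(428125408, 12321), 10360) = Rational(555770968, 12321)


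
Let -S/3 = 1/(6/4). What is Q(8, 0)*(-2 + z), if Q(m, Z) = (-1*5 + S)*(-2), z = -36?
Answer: -532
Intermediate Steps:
S = -2 (S = -3/(6/4) = -3/(6*(¼)) = -3/3/2 = -3*⅔ = -2)
Q(m, Z) = 14 (Q(m, Z) = (-1*5 - 2)*(-2) = (-5 - 2)*(-2) = -7*(-2) = 14)
Q(8, 0)*(-2 + z) = 14*(-2 - 36) = 14*(-38) = -532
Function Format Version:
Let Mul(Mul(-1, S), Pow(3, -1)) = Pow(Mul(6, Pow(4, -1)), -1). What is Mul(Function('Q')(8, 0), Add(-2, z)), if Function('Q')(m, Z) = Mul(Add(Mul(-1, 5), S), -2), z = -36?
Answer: -532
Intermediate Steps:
S = -2 (S = Mul(-3, Pow(Mul(6, Pow(4, -1)), -1)) = Mul(-3, Pow(Mul(6, Rational(1, 4)), -1)) = Mul(-3, Pow(Rational(3, 2), -1)) = Mul(-3, Rational(2, 3)) = -2)
Function('Q')(m, Z) = 14 (Function('Q')(m, Z) = Mul(Add(Mul(-1, 5), -2), -2) = Mul(Add(-5, -2), -2) = Mul(-7, -2) = 14)
Mul(Function('Q')(8, 0), Add(-2, z)) = Mul(14, Add(-2, -36)) = Mul(14, -38) = -532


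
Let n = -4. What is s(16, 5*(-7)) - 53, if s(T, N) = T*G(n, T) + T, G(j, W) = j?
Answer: -101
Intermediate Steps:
s(T, N) = -3*T (s(T, N) = T*(-4) + T = -4*T + T = -3*T)
s(16, 5*(-7)) - 53 = -3*16 - 53 = -48 - 53 = -101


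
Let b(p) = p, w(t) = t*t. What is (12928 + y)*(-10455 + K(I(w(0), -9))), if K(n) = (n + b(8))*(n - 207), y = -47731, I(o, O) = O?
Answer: 356347917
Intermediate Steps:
w(t) = t²
K(n) = (-207 + n)*(8 + n) (K(n) = (n + 8)*(n - 207) = (8 + n)*(-207 + n) = (-207 + n)*(8 + n))
(12928 + y)*(-10455 + K(I(w(0), -9))) = (12928 - 47731)*(-10455 + (-1656 + (-9)² - 199*(-9))) = -34803*(-10455 + (-1656 + 81 + 1791)) = -34803*(-10455 + 216) = -34803*(-10239) = 356347917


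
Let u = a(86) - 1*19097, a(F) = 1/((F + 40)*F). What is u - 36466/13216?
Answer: -48843737647/2557296 ≈ -19100.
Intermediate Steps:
a(F) = 1/(F*(40 + F)) (a(F) = 1/((40 + F)*F) = 1/(F*(40 + F)))
u = -206935091/10836 (u = 1/(86*(40 + 86)) - 1*19097 = (1/86)/126 - 19097 = (1/86)*(1/126) - 19097 = 1/10836 - 19097 = -206935091/10836 ≈ -19097.)
u - 36466/13216 = -206935091/10836 - 36466/13216 = -206935091/10836 - 36466*1/13216 = -206935091/10836 - 18233/6608 = -48843737647/2557296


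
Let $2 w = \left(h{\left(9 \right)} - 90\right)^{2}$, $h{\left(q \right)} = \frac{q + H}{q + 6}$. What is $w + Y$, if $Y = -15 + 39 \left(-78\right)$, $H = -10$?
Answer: $\frac{449551}{450} \approx 999.0$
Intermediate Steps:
$h{\left(q \right)} = \frac{-10 + q}{6 + q}$ ($h{\left(q \right)} = \frac{q - 10}{q + 6} = \frac{-10 + q}{6 + q}$)
$Y = -3057$ ($Y = -15 - 3042 = -3057$)
$w = \frac{1825201}{450}$ ($w = \frac{\left(\frac{-10 + 9}{6 + 9} - 90\right)^{2}}{2} = \frac{\left(\frac{1}{15} \left(-1\right) - 90\right)^{2}}{2} = \frac{\left(- \frac{1}{15} - 90\right)^{2}}{2} = \frac{\left(- \frac{1351}{15}\right)^{2}}{2} = \frac{1}{2} \cdot \frac{1825201}{225} = \frac{1825201}{450} \approx 4056.0$)
$w + Y = \frac{1825201}{450} - 3057 = \frac{449551}{450}$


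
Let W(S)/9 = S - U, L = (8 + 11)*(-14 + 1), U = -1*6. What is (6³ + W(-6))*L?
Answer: -53352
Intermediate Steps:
U = -6
L = -247 (L = 19*(-13) = -247)
W(S) = 54 + 9*S (W(S) = 9*(S - 1*(-6)) = 9*(S + 6) = 9*(6 + S) = 54 + 9*S)
(6³ + W(-6))*L = (6³ + (54 + 9*(-6)))*(-247) = (216 + (54 - 54))*(-247) = (216 + 0)*(-247) = 216*(-247) = -53352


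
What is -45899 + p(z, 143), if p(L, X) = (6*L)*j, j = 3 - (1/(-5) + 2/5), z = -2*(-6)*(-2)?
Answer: -231511/5 ≈ -46302.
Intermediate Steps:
z = -24 (z = 12*(-2) = -24)
j = 14/5 (j = 3 - (1*(-⅕) + 2*(⅕)) = 3 - (-⅕ + ⅖) = 3 - 1*⅕ = 3 - ⅕ = 14/5 ≈ 2.8000)
p(L, X) = 84*L/5 (p(L, X) = (6*L)*(14/5) = 84*L/5)
-45899 + p(z, 143) = -45899 + (84/5)*(-24) = -45899 - 2016/5 = -231511/5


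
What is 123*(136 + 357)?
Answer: 60639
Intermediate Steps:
123*(136 + 357) = 123*493 = 60639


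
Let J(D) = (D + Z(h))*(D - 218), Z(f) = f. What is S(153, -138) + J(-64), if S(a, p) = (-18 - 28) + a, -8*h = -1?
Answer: 72479/4 ≈ 18120.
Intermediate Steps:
h = ⅛ (h = -⅛*(-1) = ⅛ ≈ 0.12500)
S(a, p) = -46 + a
J(D) = (-218 + D)*(⅛ + D) (J(D) = (D + ⅛)*(D - 218) = (⅛ + D)*(-218 + D) = (-218 + D)*(⅛ + D))
S(153, -138) + J(-64) = (-46 + 153) + (-109/4 + (-64)² - 1743/8*(-64)) = 107 + (-109/4 + 4096 + 13944) = 107 + 72051/4 = 72479/4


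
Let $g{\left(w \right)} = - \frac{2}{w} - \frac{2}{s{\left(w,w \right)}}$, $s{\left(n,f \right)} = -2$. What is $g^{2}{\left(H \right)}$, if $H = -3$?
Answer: $\frac{25}{9} \approx 2.7778$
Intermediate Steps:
$g{\left(w \right)} = 1 - \frac{2}{w}$ ($g{\left(w \right)} = - \frac{2}{w} - \frac{2}{-2} = - \frac{2}{w} - -1 = - \frac{2}{w} + 1 = 1 - \frac{2}{w}$)
$g^{2}{\left(H \right)} = \left(\frac{-2 - 3}{-3}\right)^{2} = \left(\left(- \frac{1}{3}\right) \left(-5\right)\right)^{2} = \left(\frac{5}{3}\right)^{2} = \frac{25}{9}$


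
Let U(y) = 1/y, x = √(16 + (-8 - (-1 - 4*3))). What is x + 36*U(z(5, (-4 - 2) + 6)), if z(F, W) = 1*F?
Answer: 36/5 + √21 ≈ 11.783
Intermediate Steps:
x = √21 (x = √(16 + (-8 - (-1 - 12))) = √(16 + (-8 - 1*(-13))) = √(16 + (-8 + 13)) = √(16 + 5) = √21 ≈ 4.5826)
z(F, W) = F
x + 36*U(z(5, (-4 - 2) + 6)) = √21 + 36/5 = 36/5 + √21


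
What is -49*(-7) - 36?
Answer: 307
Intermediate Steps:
-49*(-7) - 36 = 343 - 36 = 307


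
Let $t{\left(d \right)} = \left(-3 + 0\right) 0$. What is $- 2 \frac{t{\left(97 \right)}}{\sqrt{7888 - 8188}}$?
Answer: $0$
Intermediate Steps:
$t{\left(d \right)} = 0$ ($t{\left(d \right)} = \left(-3\right) 0 = 0$)
$- 2 \frac{t{\left(97 \right)}}{\sqrt{7888 - 8188}} = - 2 \frac{0}{\sqrt{7888 - 8188}} = - 2 \frac{0}{\sqrt{-300}} = - 2 \frac{0}{10 i \sqrt{3}} = - 2 \cdot 0 \left(- \frac{i \sqrt{3}}{30}\right) = \left(-2\right) 0 = 0$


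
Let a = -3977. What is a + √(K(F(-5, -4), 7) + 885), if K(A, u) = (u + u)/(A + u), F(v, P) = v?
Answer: -3977 + 2*√223 ≈ -3947.1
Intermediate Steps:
K(A, u) = 2*u/(A + u) (K(A, u) = (2*u)/(A + u) = 2*u/(A + u))
a + √(K(F(-5, -4), 7) + 885) = -3977 + √(2*7/(-5 + 7) + 885) = -3977 + √(2*7/2 + 885) = -3977 + √(2*7*(½) + 885) = -3977 + √(7 + 885) = -3977 + √892 = -3977 + 2*√223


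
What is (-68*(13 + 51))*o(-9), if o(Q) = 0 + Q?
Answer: 39168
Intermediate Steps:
o(Q) = Q
(-68*(13 + 51))*o(-9) = -68*(13 + 51)*(-9) = -68*64*(-9) = -4352*(-9) = 39168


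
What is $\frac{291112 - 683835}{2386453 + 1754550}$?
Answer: $- \frac{392723}{4141003} \approx -0.094838$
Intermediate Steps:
$\frac{291112 - 683835}{2386453 + 1754550} = - \frac{392723}{4141003}$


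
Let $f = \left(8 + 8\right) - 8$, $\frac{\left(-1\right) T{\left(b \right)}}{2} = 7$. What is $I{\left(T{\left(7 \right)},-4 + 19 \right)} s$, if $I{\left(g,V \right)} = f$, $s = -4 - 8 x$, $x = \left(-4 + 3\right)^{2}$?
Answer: $-96$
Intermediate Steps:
$T{\left(b \right)} = -14$ ($T{\left(b \right)} = \left(-2\right) 7 = -14$)
$x = 1$ ($x = \left(-1\right)^{2} = 1$)
$f = 8$ ($f = 16 - 8 = 8$)
$s = -12$ ($s = -4 - 8 = -12$)
$I{\left(g,V \right)} = 8$
$I{\left(T{\left(7 \right)},-4 + 19 \right)} s = 8 \left(-12\right) = -96$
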